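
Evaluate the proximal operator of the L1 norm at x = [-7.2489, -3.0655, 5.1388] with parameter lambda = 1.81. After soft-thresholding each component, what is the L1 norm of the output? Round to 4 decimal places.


Soft-thresholding with lambda = 1.81:
prox(-7.2489) = sign(-7.2489)*max(|-7.2489| - 1.81, 0) = -5.4389
prox(-3.0655) = sign(-3.0655)*max(|-3.0655| - 1.81, 0) = -1.2555
prox(5.1388) = sign(5.1388)*max(|5.1388| - 1.81, 0) = 3.3288
prox(x) = [-5.4389, -1.2555, 3.3288]
||prox(x)||_1 = 5.4389 + 1.2555 + 3.3288 = 10.0232


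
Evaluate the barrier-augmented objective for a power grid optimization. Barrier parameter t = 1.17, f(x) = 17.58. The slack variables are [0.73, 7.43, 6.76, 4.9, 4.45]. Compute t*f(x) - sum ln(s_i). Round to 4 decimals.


Step 1: Compute log-barrier.
ln values: [-0.3147, 2.0055, 1.911, 1.5892, 1.4929]
phi = -(-0.3147 + 2.0055 + 1.911 + 1.5892 + 1.4929) = -6.684
Step 2: Compute augmented objective.
t*f(x) = 1.17*17.58 = 20.5686
Total = 20.5686 - 6.684 = 13.8846


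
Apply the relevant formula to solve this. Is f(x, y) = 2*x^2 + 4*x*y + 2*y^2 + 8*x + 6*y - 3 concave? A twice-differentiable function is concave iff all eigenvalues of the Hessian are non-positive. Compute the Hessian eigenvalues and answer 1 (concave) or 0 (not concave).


The Hessian of f(x,y) = 2*x^2 + 4*x*y + 2*y^2 + 8*x + 6*y - 3 is:
H = [[4, 4], [4, 4]]
Trace = 4 + 4 = 8
Determinant = 4*4 - (4)^2 = 0
Discriminant = (8)^2 - 4*0 = 64.0
Eigenvalues: lambda_1 = 0.0, lambda_2 = 8.0
The function is not concave.

0


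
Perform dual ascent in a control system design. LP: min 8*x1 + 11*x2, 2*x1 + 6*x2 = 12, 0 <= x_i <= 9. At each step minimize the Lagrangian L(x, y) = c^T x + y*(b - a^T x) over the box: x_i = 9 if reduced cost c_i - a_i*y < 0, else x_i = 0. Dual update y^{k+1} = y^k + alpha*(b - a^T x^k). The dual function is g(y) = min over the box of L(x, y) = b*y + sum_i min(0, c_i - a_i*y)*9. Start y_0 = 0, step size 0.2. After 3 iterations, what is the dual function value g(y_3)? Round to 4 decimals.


Dual ascent for LP: min 8*x1 + 11*x2, 2*x1 + 6*x2 = 12, 0 <= x_i <= 9
Step 1: y^k = 0.0, reduced costs: (8.0, 11.0)
  x^k = (0.0, 0.0), subgradient = b - a^T x = 12.0
  y^{k+1} = 0.0 + 0.2*12.0 = 2.4
Step 2: y^k = 2.4, reduced costs: (3.2, -3.4)
  x^k = (0.0, 9.0), subgradient = b - a^T x = -42.0
  y^{k+1} = 2.4 + 0.2*-42.0 = -6.0
Step 3: y^k = -6.0, reduced costs: (20.0, 47.0)
  x^k = (0.0, 0.0), subgradient = b - a^T x = 12.0
  y^{k+1} = -6.0 + 0.2*12.0 = -3.6
Dual objective at y_3 = -3.6: reduced costs (15.2, 32.6), box minimizer x = (0.0, 0.0)
g(y_3) = b*y + (c1 - a1*y)*x1 + (c2 - a2*y)*x2 = 12*(-3.6) + 15.2*0.0 + 32.6*0.0 = -43.2 + 0.0 + 0.0 = -43.2


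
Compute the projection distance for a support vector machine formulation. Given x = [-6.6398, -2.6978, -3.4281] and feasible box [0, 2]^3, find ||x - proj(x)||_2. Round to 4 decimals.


Project each component onto [0, 2].
clip(-6.6398) = 0.0, clip(-2.6978) = 0.0, clip(-3.4281) = 0.0
Projection = [0.0, 0.0, 0.0]
Squared diffs: [44.0869, 7.2781, 11.7519]
Distance = sqrt(63.1169) = 7.9446


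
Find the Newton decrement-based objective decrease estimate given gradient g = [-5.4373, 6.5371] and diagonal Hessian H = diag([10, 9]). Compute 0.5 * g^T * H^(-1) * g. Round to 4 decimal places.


Step 1: H is diagonal, so H^(-1) * g = [-0.5437, 0.7263].
Step 2: g^T H^(-1) g = sum_i g_i^2 / H_ii
  = (-5.4373)^2/10 + (6.5371)^2/9
  = 2.9564 + 4.7482 = 7.7046
Step 3: Objective decrease = 0.5 * g^T H^(-1) g = 3.8523


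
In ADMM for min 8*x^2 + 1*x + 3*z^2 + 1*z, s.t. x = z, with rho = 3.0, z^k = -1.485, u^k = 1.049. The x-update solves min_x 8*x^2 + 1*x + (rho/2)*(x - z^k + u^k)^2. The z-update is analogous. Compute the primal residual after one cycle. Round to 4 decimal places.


ADMM iteration with rho = 3.0, z^k = -1.485, u^k = 1.049
Step 1: x-update.
Minimize 8*x^2 + 1*x + (3.0/2)*(x + 1.485 + 1.049)^2
FOC: (2*8 + 3.0)*x = -1 + 3.0*(-1.485 - 1.049)
x^{k+1} = -0.4527
Step 2: z-update.
Minimize 3*z^2 + 1*z + (3.0/2)*(-0.4527 - z + 1.049)^2
FOC: (2*3 + 3.0)*z = -1 + 3.0*(-0.4527 + 1.049)
z^{k+1} = 0.0876
Step 3: u-update.
u^{k+1} = 1.049 - 0.4527 - 0.0876 = 0.5086
Step 4: Primal residual = |-0.4527 - 0.0876| = 0.5404


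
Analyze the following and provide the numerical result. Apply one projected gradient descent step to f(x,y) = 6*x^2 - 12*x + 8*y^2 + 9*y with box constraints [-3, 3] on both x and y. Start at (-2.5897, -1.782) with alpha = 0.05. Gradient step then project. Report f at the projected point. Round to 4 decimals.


Step 1: Compute gradient at (-2.5897, -1.782).
grad_x = 2*6*-2.5897 - 12 = -43.0764
grad_y = 2*8*-1.782 + 9 = -19.512
Step 2: Gradient step.
x_raw = -2.5897 - 0.05*-43.0764 = -0.4359
y_raw = -1.782 - 0.05*-19.512 = -0.8064
Step 3: Project onto [-3, 3].
x_proj = clip(-0.4359) = -0.4359
y_proj = clip(-0.8064) = -0.8064
Step 4: Evaluate f.
f(-0.4359, -0.8064) = 4.3152


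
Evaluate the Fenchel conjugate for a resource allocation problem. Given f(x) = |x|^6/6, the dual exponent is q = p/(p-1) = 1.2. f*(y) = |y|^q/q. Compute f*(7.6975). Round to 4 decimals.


The conjugate exponent q satisfies 1/p + 1/q = 1.
p = 6, so q = 6/(6 - 1) = 1.2
|y|^q = 7.6975^1.2 = 11.5776
f*(7.6975) = 11.5776 / 1.2 = 9.648


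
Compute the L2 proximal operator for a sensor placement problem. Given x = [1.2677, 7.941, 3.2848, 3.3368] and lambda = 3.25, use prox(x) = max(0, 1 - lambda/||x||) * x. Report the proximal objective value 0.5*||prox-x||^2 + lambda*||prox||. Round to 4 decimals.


Step 1: Compute ||x||.
||x|| = 9.3054
Step 2: Compute scaling factor.
scale = max(0, 1 - 3.25/9.3054) = 0.6507
Step 3: prox(x) = [0.8249, 5.1675, 2.1376, 2.1714]
||prox(x)|| = 6.0554
Step 4: Proximal objective.
0.5*||prox-x||^2 = 5.2813
lambda*||prox|| = 19.6801
Total = 24.9613


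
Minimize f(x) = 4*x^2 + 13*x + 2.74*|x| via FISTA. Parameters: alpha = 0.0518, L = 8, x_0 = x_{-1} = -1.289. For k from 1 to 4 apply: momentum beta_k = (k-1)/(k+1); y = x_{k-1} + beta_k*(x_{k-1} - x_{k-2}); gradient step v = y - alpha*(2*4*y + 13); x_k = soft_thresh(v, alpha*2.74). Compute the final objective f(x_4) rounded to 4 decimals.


FISTA on f(x) = 4*x^2 + 13*x + 2.74*|x|
L = 8, alpha = 0.0518
Iteration 1: beta = 0.0, y = -1.289 + 0.0*(-1.289 + 1.289) = -1.289
  grad(y) = 2.688, v = y - alpha*grad = -1.4282
  prox(v) = soft_thresh(-1.4282, 0.1419) = -1.2863
Iteration 2: beta = 0.3333, y = -1.2863 + 0.3333*(-1.2863 + 1.289) = -1.2854
  grad(y) = 2.7167, v = y - alpha*grad = -1.4261
  prox(v) = soft_thresh(-1.4261, 0.1419) = -1.2842
Iteration 3: beta = 0.5, y = -1.2842 + 0.5*(-1.2842 + 1.2863) = -1.2832
  grad(y) = 2.7348, v = y - alpha*grad = -1.4248
  prox(v) = soft_thresh(-1.4248, 0.1419) = -1.2829
Iteration 4: beta = 0.6, y = -1.2829 + 0.6*(-1.2829 + 1.2842) = -1.2821
  grad(y) = 2.7433, v = y - alpha*grad = -1.4242
  prox(v) = soft_thresh(-1.4242, 0.1419) = -1.2823
f(x_4) = 4*(-1.2823)^2 + 13*(-1.2823) + 2.74*|-1.2823| = -6.5792


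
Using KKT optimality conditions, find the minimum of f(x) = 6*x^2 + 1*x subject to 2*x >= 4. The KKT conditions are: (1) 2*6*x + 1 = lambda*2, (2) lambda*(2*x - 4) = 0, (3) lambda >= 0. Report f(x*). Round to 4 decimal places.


Step 1: Try lambda = 0 (constraint inactive).
x_unc = -1/(2*6) = -0.0833
Check: 2*-0.0833 = -0.1666 < 4 -- violated!
Step 2: Constraint must be active: 2*x = 4
x* = 4/2 = 2.0
lambda = (2*6*2.0 + 1)/2 = 12.5
Step 3: Compute optimal value.
f(x*) = 6*2.0^2 + 1*2.0 = 26.0


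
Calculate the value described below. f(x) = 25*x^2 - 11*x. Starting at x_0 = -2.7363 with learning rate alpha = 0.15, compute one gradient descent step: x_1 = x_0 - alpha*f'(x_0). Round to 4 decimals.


We compute the gradient at x_0 and apply the update.
f'(x) = 50*x - 11
f'(-2.7363) = 50*-2.7363 - 11 = -147.815
x_1 = -2.7363 - 0.15*-147.815 = 19.436


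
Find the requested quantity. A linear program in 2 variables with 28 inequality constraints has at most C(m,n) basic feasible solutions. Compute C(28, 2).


Each vertex corresponds to some choice of n active constraints out of m, so the number of vertices is at most C(m, n) = m! / (n!(m-n)!).
m = 28, n = 2
Numerator: 28 * 27
Denominator: 2! = 2
C(28, 2) = 378


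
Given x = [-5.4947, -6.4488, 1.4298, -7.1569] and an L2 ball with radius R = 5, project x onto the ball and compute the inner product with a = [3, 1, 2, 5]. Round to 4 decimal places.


Step 1: Compute ||x|| (intermediates to 6 decimals).
||x|| = sqrt((-5.4947)^2 + (-6.4488)^2 + 1.4298^2 + (-7.1569)^2) = 11.182321
Step 2: Project.
Since ||x|| > R, scale = R/||x|| = 5/11.182321 = 0.447134, proj(x) = scale * x
proj(x) = [-2.456867, -2.883478, 0.639312, -3.200093]
Step 3: Dot product.
a^T * proj(x) = 3*(-2.456867) + 1*(-2.883478) + 2*0.639312 + 5*(-3.200093) = -24.9759


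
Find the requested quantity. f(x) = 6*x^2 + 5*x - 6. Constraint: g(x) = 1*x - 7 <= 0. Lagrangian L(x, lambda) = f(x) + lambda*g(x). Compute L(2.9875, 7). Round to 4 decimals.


Step 1: Evaluate f(x).
f(2.9875) = 6*2.9875^2 + 5*2.9875 - 6 = 62.4884
Step 2: Evaluate g(x).
g(2.9875) = 1*2.9875 - 7 = -4.0125
Step 3: Compute Lagrangian.
L = 62.4884 + 7*-4.0125 = 34.4009


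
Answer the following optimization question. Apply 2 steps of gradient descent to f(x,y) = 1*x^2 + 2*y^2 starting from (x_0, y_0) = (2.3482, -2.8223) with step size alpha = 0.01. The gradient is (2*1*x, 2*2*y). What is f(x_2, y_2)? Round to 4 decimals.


Gradient descent on f(x,y) = 1*x^2 + 2*y^2.
Starting point: (2.3482, -2.8223), alpha = 0.01
Step 1: grad_x = 2*1*2.3482 = 4.6964, grad_y = 2*2*-2.8223 = -11.2892
  x_1 = 2.3482 - 0.01*4.6964 = 2.3012
  y_1 = -2.8223 - 0.01*-11.2892 = -2.7094
Step 2: grad_x = 2*1*2.3012 = 4.6025, grad_y = 2*2*-2.7094 = -10.8376
  x_2 = 2.3012 - 0.01*4.6025 = 2.2552
  y_2 = -2.7094 - 0.01*-10.8376 = -2.601
f(2.2552, -2.601) = 1*2.2552^2 + 2*(-2.601)^2 = 18.6167


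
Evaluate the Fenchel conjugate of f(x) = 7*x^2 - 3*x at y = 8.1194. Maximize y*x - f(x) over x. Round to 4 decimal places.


f*(y) = sup_x {y*x - a*x^2 - b*x} = sup_x {(y-b)*x - a*x^2}
FOC: (y - b) - 2a*x = 0 => x* = (y - b)/(2a)
x* = (8.1194 + 3)/(2*7) = 0.7942
f*(8.1194) = (y-b)^2/(4a) = (8.1194 + 3)^2/(4*7)
= 123.6411/28 = 4.4158


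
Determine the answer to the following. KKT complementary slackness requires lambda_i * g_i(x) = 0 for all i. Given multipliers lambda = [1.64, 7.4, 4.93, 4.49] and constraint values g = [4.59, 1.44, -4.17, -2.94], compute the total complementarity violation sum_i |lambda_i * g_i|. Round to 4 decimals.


KKT complementary slackness check:
lambda_1 * g_1 = 1.64 * 4.59 = 7.5276
lambda_2 * g_2 = 7.4 * 1.44 = 10.656
lambda_3 * g_3 = 4.93 * -4.17 = -20.5581
lambda_4 * g_4 = 4.49 * -2.94 = -13.2006
Total violation = 7.5276 + 10.656 + 20.5581 + 13.2006 = 51.9423


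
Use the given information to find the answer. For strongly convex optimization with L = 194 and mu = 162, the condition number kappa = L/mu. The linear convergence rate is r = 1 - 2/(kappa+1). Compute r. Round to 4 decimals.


Step 1: Compute the condition number.
kappa = L/mu = 194/162 = 1.1975
Step 2: Compute the convergence rate.
r = 1 - 2/(kappa + 1) = 1 - 2*mu/(L + mu) = (L - mu)/(L + mu) = 32/356 = 0.0899


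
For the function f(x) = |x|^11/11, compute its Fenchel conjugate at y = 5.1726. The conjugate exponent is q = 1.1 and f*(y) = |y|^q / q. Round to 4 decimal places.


The conjugate exponent q satisfies 1/p + 1/q = 1.
p = 11, so q = 11/(11 - 1) = 1.1
|y|^q = 5.1726^1.1 = 6.0965
f*(5.1726) = 6.0965 / 1.1 = 5.5423


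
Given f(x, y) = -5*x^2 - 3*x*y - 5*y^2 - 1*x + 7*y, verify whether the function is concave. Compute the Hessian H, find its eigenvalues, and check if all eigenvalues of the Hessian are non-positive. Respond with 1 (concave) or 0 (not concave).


The Hessian of f(x,y) = -5*x^2 - 3*x*y - 5*y^2 - 1*x + 7*y is:
H = [[-10, -3], [-3, -10]]
Trace = -10 - 10 = -20
Determinant = -10*-10 - (-3)^2 = 91
Discriminant = (-20)^2 - 4*91 = 36.0
Eigenvalues: lambda_1 = -13.0, lambda_2 = -7.0
The function is concave.

1


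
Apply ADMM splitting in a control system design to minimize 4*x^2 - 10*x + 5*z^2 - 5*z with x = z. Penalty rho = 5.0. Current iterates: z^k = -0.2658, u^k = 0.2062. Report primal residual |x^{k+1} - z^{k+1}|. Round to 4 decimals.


ADMM iteration with rho = 5.0, z^k = -0.2658, u^k = 0.2062
Step 1: x-update.
Minimize 4*x^2 - 10*x + (5.0/2)*(x + 0.2658 + 0.2062)^2
FOC: (2*4 + 5.0)*x = 10 + 5.0*(-0.2658 - 0.2062)
x^{k+1} = 0.5877
Step 2: z-update.
Minimize 5*z^2 - 5*z + (5.0/2)*(0.5877 - z + 0.2062)^2
FOC: (2*5 + 5.0)*z = 5 + 5.0*(0.5877 + 0.2062)
z^{k+1} = 0.598
Step 3: u-update.
u^{k+1} = 0.2062 + 0.5877 - 0.598 = 0.1959
Step 4: Primal residual = |0.5877 - 0.598| = 0.0103


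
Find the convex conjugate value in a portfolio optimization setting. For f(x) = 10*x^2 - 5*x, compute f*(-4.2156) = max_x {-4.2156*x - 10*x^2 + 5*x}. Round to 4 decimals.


f*(y) = sup_x {y*x - a*x^2 - b*x} = sup_x {(y-b)*x - a*x^2}
FOC: (y - b) - 2a*x = 0 => x* = (y - b)/(2a)
x* = (-4.2156 + 5)/(2*10) = 0.0392
f*(-4.2156) = (y-b)^2/(4a) = (-4.2156 + 5)^2/(4*10)
= 0.6153/40 = 0.0154


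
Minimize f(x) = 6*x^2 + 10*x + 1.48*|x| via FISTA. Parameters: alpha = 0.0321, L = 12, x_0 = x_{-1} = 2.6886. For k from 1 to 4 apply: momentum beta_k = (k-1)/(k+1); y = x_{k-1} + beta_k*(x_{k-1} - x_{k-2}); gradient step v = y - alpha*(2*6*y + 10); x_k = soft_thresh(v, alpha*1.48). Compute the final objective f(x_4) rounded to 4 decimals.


FISTA on f(x) = 6*x^2 + 10*x + 1.48*|x|
L = 12, alpha = 0.0321
Iteration 1: beta = 0.0, y = 2.6886 + 0.0*(2.6886 - 2.6886) = 2.6886
  grad(y) = 42.2632, v = y - alpha*grad = 1.332
  prox(v) = soft_thresh(1.332, 0.0475) = 1.2844
Iteration 2: beta = 0.3333, y = 1.2844 + 0.3333*(1.2844 - 2.6886) = 0.8164
  grad(y) = 19.7967, v = y - alpha*grad = 0.1809
  prox(v) = soft_thresh(0.1809, 0.0475) = 0.1334
Iteration 3: beta = 0.5, y = 0.1334 + 0.5*(0.1334 - 1.2844) = -0.4421
  grad(y) = 4.6947, v = y - alpha*grad = -0.5928
  prox(v) = soft_thresh(-0.5928, 0.0475) = -0.5453
Iteration 4: beta = 0.6, y = -0.5453 + 0.6*(-0.5453 - 0.1334) = -0.9525
  grad(y) = -1.4303, v = y - alpha*grad = -0.9066
  prox(v) = soft_thresh(-0.9066, 0.0475) = -0.8591
f(x_4) = 6*(-0.8591)^2 + 10*(-0.8591) + 1.48*|-0.8591| = -2.8912


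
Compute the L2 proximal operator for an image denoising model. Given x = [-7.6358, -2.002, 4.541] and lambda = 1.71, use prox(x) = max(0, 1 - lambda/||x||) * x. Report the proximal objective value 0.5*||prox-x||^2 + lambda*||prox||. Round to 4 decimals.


Step 1: Compute ||x||.
||x|| = 9.1068
Step 2: Compute scaling factor.
scale = max(0, 1 - 1.71/9.1068) = 0.8122
Step 3: prox(x) = [-6.202, -1.6261, 3.6883]
||prox(x)|| = 7.3968
Step 4: Proximal objective.
0.5*||prox-x||^2 = 1.4621
lambda*||prox|| = 12.6485
Total = 14.1106


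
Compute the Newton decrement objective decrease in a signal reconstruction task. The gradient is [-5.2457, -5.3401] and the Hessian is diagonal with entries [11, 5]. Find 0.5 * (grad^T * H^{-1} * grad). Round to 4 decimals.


Step 1: H is diagonal, so H^(-1) * g = [-0.4769, -1.068].
Step 2: g^T H^(-1) g = sum_i g_i^2 / H_ii
  = (-5.2457)^2/11 + (-5.3401)^2/5
  = 2.5016 + 5.7033 = 8.2049
Step 3: Objective decrease = 0.5 * g^T H^(-1) g = 4.1025


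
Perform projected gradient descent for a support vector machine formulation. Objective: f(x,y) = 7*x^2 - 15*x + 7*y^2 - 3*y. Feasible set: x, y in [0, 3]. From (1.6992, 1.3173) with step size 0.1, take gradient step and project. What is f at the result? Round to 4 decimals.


Step 1: Compute gradient at (1.6992, 1.3173).
grad_x = 2*7*1.6992 - 15 = 8.7888
grad_y = 2*7*1.3173 - 3 = 15.4422
Step 2: Gradient step.
x_raw = 1.6992 - 0.1*8.7888 = 0.8203
y_raw = 1.3173 - 0.1*15.4422 = -0.2269
Step 3: Project onto [0, 3].
x_proj = clip(0.8203) = 0.8203
y_proj = clip(-0.2269) = 0.0
Step 4: Evaluate f.
f(0.8203, 0.0) = -7.5943


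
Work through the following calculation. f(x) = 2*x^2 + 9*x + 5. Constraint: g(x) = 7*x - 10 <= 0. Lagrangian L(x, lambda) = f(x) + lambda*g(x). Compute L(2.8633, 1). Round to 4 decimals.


Step 1: Evaluate f(x).
f(2.8633) = 2*2.8633^2 + 9*2.8633 + 5 = 47.1667
Step 2: Evaluate g(x).
g(2.8633) = 7*2.8633 - 10 = 10.0431
Step 3: Compute Lagrangian.
L = 47.1667 + 1*10.0431 = 57.2098


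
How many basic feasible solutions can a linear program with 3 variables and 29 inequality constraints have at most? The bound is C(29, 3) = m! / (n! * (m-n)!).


Each vertex corresponds to some choice of n active constraints out of m, so the number of vertices is at most C(m, n) = m! / (n!(m-n)!).
m = 29, n = 3
Numerator: 29 * 28 * 27
Denominator: 3! = 6
C(29, 3) = 3654


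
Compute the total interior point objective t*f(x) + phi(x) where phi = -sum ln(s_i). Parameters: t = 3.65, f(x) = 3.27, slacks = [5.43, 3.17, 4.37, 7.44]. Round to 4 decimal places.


Step 1: Compute log-barrier.
ln values: [1.6919, 1.1537, 1.4748, 2.0069]
phi = -(1.6919 + 1.1537 + 1.4748 + 2.0069) = -6.3273
Step 2: Compute augmented objective.
t*f(x) = 3.65*3.27 = 11.9355
Total = 11.9355 - 6.3273 = 5.6082


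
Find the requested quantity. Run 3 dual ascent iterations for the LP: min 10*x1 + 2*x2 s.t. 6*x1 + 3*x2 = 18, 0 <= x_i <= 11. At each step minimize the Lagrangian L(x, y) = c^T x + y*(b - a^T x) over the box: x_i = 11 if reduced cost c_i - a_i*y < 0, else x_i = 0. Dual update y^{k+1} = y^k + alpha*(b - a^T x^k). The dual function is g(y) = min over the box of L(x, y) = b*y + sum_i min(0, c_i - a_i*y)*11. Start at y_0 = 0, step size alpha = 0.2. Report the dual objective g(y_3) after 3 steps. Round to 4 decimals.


Dual ascent for LP: min 10*x1 + 2*x2, 6*x1 + 3*x2 = 18, 0 <= x_i <= 11
Step 1: y^k = 0.0, reduced costs: (10.0, 2.0)
  x^k = (0.0, 0.0), subgradient = b - a^T x = 18.0
  y^{k+1} = 0.0 + 0.2*18.0 = 3.6
Step 2: y^k = 3.6, reduced costs: (-11.6, -8.8)
  x^k = (11.0, 11.0), subgradient = b - a^T x = -81.0
  y^{k+1} = 3.6 + 0.2*-81.0 = -12.6
Step 3: y^k = -12.6, reduced costs: (85.6, 39.8)
  x^k = (0.0, 0.0), subgradient = b - a^T x = 18.0
  y^{k+1} = -12.6 + 0.2*18.0 = -9.0
Dual objective at y_3 = -9.0: reduced costs (64.0, 29.0), box minimizer x = (0.0, 0.0)
g(y_3) = b*y + (c1 - a1*y)*x1 + (c2 - a2*y)*x2 = 18*(-9.0) + 64.0*0.0 + 29.0*0.0 = -162.0 + 0.0 + 0.0 = -162.0


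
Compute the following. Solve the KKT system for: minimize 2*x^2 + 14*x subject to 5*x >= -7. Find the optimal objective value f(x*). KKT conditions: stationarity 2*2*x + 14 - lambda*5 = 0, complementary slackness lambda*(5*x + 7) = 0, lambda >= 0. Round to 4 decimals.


Step 1: Try lambda = 0 (constraint inactive).
x_unc = -14/(2*2) = -3.5
Check: 5*-3.5 = -17.5 < -7 -- violated!
Step 2: Constraint must be active: 5*x = -7
x* = -7/5 = -1.4
lambda = (2*2*(-1.4) + 14)/5 = 1.68
Step 3: Compute optimal value.
f(x*) = 2*(-1.4)^2 + 14*(-1.4) = -15.68


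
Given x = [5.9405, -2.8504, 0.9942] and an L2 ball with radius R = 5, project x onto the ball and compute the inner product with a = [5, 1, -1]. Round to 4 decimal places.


Step 1: Compute ||x|| (intermediates to 6 decimals).
||x|| = sqrt(5.9405^2 + (-2.8504)^2 + 0.9942^2) = 6.663539
Step 2: Project.
Since ||x|| > R, scale = R/||x|| = 5/6.663539 = 0.750352, proj(x) = scale * x
proj(x) = [4.457466, -2.138803, 0.746]
Step 3: Dot product.
a^T * proj(x) = 5*4.457466 + 1*(-2.138803) - 1*0.746 = 19.4025


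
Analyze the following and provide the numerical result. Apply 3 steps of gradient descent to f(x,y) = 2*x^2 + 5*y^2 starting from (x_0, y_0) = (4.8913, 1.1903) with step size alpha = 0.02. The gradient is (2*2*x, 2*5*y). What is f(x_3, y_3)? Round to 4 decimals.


Gradient descent on f(x,y) = 2*x^2 + 5*y^2.
Starting point: (4.8913, 1.1903), alpha = 0.02
Step 1: grad_x = 2*2*4.8913 = 19.5652, grad_y = 2*5*1.1903 = 11.903
  x_1 = 4.8913 - 0.02*19.5652 = 4.5
  y_1 = 1.1903 - 0.02*11.903 = 0.9522
Step 2: grad_x = 2*2*4.5 = 18.0, grad_y = 2*5*0.9522 = 9.5224
  x_2 = 4.5 - 0.02*18.0 = 4.14
  y_2 = 0.9522 - 0.02*9.5224 = 0.7618
Step 3: grad_x = 2*2*4.14 = 16.56, grad_y = 2*5*0.7618 = 7.6179
  x_3 = 4.14 - 0.02*16.56 = 3.8088
  y_3 = 0.7618 - 0.02*7.6179 = 0.6094
f(3.8088, 0.6094) = 2*3.8088^2 + 5*0.6094^2 = 30.8709


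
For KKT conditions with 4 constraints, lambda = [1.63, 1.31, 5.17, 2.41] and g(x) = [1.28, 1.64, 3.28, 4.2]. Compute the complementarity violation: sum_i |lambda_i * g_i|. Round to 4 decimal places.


KKT complementary slackness check:
lambda_1 * g_1 = 1.63 * 1.28 = 2.0864
lambda_2 * g_2 = 1.31 * 1.64 = 2.1484
lambda_3 * g_3 = 5.17 * 3.28 = 16.9576
lambda_4 * g_4 = 2.41 * 4.2 = 10.122
Total violation = 2.0864 + 2.1484 + 16.9576 + 10.122 = 31.3144


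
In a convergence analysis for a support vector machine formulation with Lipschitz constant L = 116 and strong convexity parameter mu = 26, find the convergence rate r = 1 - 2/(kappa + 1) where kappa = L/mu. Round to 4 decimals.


Step 1: Compute the condition number.
kappa = L/mu = 116/26 = 4.4615
Step 2: Compute the convergence rate.
r = 1 - 2/(kappa + 1) = 1 - 2*mu/(L + mu) = (L - mu)/(L + mu) = 90/142 = 0.6338


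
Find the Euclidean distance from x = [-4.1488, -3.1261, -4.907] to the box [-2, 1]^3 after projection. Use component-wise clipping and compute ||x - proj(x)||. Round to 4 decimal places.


Project each component onto [-2, 1].
clip(-4.1488) = -2.0, clip(-3.1261) = -2.0, clip(-4.907) = -2.0
Projection = [-2.0, -2.0, -2.0]
Squared diffs: [4.6173, 1.2681, 8.4506]
Distance = sqrt(14.336) = 3.7863


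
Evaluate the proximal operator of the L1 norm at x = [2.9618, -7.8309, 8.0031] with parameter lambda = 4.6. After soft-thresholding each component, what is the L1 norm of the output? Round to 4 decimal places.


Soft-thresholding with lambda = 4.6:
prox(2.9618) = sign(2.9618)*max(|2.9618| - 4.6, 0) = 0.0
prox(-7.8309) = sign(-7.8309)*max(|-7.8309| - 4.6, 0) = -3.2309
prox(8.0031) = sign(8.0031)*max(|8.0031| - 4.6, 0) = 3.4031
prox(x) = [0.0, -3.2309, 3.4031]
||prox(x)||_1 = 0.0 + 3.2309 + 3.4031 = 6.634


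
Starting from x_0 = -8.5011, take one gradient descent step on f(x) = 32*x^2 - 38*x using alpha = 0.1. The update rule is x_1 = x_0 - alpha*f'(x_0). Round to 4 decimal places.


We compute the gradient at x_0 and apply the update.
f'(x) = 64*x - 38
f'(-8.5011) = 64*-8.5011 - 38 = -582.0704
x_1 = -8.5011 - 0.1*-582.0704 = 49.7059


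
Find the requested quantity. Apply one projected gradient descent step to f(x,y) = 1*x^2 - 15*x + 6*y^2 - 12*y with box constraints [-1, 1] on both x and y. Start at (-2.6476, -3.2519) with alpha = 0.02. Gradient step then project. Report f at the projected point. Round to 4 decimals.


Step 1: Compute gradient at (-2.6476, -3.2519).
grad_x = 2*1*-2.6476 - 15 = -20.2952
grad_y = 2*6*-3.2519 - 12 = -51.0228
Step 2: Gradient step.
x_raw = -2.6476 - 0.02*-20.2952 = -2.2417
y_raw = -3.2519 - 0.02*-51.0228 = -2.2314
Step 3: Project onto [-1, 1].
x_proj = clip(-2.2417) = -1.0
y_proj = clip(-2.2314) = -1.0
Step 4: Evaluate f.
f(-1.0, -1.0) = 34.0


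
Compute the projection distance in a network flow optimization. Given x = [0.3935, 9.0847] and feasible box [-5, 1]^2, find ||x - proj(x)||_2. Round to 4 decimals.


Project each component onto [-5, 1].
clip(0.3935) = 0.3935, clip(9.0847) = 1.0
Projection = [0.3935, 1.0]
Squared diffs: [0.0, 65.3624]
Distance = sqrt(65.3624) = 8.0847


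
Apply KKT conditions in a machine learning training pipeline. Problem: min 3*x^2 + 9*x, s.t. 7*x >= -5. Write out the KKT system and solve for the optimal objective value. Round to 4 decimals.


Step 1: Try lambda = 0 (constraint inactive).
x_unc = -9/(2*3) = -1.5
Check: 7*-1.5 = -10.5 < -5 -- violated!
Step 2: Constraint must be active: 7*x = -5
x* = -5/7 = -0.7143 (rounded; the exact value -5/7 is used below)
lambda = (2*3*(-5/7) + 9)/7 = 0.6735
Step 3: Compute optimal value.
f(x*) = 3*(-5/7)^2 + 9*(-5/7) = -4.898


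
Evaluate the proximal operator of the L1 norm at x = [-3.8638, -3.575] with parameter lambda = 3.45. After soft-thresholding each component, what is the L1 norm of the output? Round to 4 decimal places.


Soft-thresholding with lambda = 3.45:
prox(-3.8638) = sign(-3.8638)*max(|-3.8638| - 3.45, 0) = -0.4138
prox(-3.575) = sign(-3.575)*max(|-3.575| - 3.45, 0) = -0.125
prox(x) = [-0.4138, -0.125]
||prox(x)||_1 = 0.4138 + 0.125 = 0.5388


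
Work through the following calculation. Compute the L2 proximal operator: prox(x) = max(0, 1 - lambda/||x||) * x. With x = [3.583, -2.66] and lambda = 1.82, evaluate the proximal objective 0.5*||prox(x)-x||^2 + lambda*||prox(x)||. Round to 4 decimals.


Step 1: Compute ||x||.
||x|| = 4.4625
Step 2: Compute scaling factor.
scale = max(0, 1 - 1.82/4.4625) = 0.5922
Step 3: prox(x) = [2.1217, -1.5751]
||prox(x)|| = 2.6425
Step 4: Proximal objective.
0.5*||prox-x||^2 = 1.6562
lambda*||prox|| = 4.8094
Total = 6.4655


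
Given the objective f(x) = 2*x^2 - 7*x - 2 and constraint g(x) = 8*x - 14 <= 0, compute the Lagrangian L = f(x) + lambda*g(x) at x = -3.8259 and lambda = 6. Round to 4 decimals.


Step 1: Evaluate f(x).
f(-3.8259) = 2*(-3.8259)^2 - 7*(-3.8259) - 2 = 54.0563
Step 2: Evaluate g(x).
g(-3.8259) = 8*-3.8259 - 14 = -44.6072
Step 3: Compute Lagrangian.
L = 54.0563 + 6*-44.6072 = -213.5869


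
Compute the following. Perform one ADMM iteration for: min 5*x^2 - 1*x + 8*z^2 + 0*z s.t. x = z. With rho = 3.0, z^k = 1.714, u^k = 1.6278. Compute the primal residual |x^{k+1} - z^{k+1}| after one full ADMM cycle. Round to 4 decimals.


ADMM iteration with rho = 3.0, z^k = 1.714, u^k = 1.6278
Step 1: x-update.
Minimize 5*x^2 - 1*x + (3.0/2)*(x - 1.714 + 1.6278)^2
FOC: (2*5 + 3.0)*x = 1 + 3.0*(1.714 - 1.6278)
x^{k+1} = 0.0968
Step 2: z-update.
Minimize 8*z^2 + 0*z + (3.0/2)*(0.0968 - z + 1.6278)^2
FOC: (2*8 + 3.0)*z = 0 + 3.0*(0.0968 + 1.6278)
z^{k+1} = 0.2723
Step 3: u-update.
u^{k+1} = 1.6278 + 0.0968 - 0.2723 = 1.4523
Step 4: Primal residual = |0.0968 - 0.2723| = 0.1755


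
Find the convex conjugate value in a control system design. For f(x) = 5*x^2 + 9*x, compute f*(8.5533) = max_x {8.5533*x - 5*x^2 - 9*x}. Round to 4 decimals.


f*(y) = sup_x {y*x - a*x^2 - b*x} = sup_x {(y-b)*x - a*x^2}
FOC: (y - b) - 2a*x = 0 => x* = (y - b)/(2a)
x* = (8.5533 - 9)/(2*5) = -0.0447
f*(8.5533) = (y-b)^2/(4a) = (8.5533 - 9)^2/(4*5)
= 0.1995/20 = 0.01


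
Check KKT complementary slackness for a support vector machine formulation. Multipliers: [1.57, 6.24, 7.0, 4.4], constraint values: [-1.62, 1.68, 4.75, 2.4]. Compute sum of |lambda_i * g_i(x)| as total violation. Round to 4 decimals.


KKT complementary slackness check:
lambda_1 * g_1 = 1.57 * -1.62 = -2.5434
lambda_2 * g_2 = 6.24 * 1.68 = 10.4832
lambda_3 * g_3 = 7.0 * 4.75 = 33.25
lambda_4 * g_4 = 4.4 * 2.4 = 10.56
Total violation = 2.5434 + 10.4832 + 33.25 + 10.56 = 56.8366


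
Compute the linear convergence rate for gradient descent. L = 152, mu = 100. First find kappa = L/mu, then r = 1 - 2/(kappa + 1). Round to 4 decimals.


Step 1: Compute the condition number.
kappa = L/mu = 152/100 = 1.52
Step 2: Compute the convergence rate.
r = 1 - 2/(kappa + 1) = 1 - 2*mu/(L + mu) = (L - mu)/(L + mu) = 52/252 = 0.2063


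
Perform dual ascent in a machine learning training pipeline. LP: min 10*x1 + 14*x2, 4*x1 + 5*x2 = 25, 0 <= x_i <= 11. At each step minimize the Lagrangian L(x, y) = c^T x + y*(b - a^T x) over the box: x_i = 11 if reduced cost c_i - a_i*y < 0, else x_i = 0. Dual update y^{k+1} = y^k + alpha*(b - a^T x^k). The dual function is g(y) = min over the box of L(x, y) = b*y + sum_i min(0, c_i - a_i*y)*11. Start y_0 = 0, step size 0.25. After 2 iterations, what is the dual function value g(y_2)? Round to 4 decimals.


Dual ascent for LP: min 10*x1 + 14*x2, 4*x1 + 5*x2 = 25, 0 <= x_i <= 11
Step 1: y^k = 0.0, reduced costs: (10.0, 14.0)
  x^k = (0.0, 0.0), subgradient = b - a^T x = 25.0
  y^{k+1} = 0.0 + 0.25*25.0 = 6.25
Step 2: y^k = 6.25, reduced costs: (-15.0, -17.25)
  x^k = (11.0, 11.0), subgradient = b - a^T x = -74.0
  y^{k+1} = 6.25 + 0.25*-74.0 = -12.25
Dual objective at y_2 = -12.25: reduced costs (59.0, 75.25), box minimizer x = (0.0, 0.0)
g(y_2) = b*y + (c1 - a1*y)*x1 + (c2 - a2*y)*x2 = 25*(-12.25) + 59.0*0.0 + 75.25*0.0 = -306.25 + 0.0 + 0.0 = -306.25


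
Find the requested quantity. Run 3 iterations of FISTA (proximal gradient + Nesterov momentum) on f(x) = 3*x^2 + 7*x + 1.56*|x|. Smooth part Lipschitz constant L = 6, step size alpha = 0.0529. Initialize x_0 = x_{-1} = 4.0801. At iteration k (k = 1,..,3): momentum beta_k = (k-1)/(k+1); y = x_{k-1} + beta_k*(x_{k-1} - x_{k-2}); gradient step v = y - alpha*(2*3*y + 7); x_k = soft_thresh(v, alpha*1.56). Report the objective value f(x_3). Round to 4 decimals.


FISTA on f(x) = 3*x^2 + 7*x + 1.56*|x|
L = 6, alpha = 0.0529
Iteration 1: beta = 0.0, y = 4.0801 + 0.0*(4.0801 - 4.0801) = 4.0801
  grad(y) = 31.4806, v = y - alpha*grad = 2.4148
  prox(v) = soft_thresh(2.4148, 0.0825) = 2.3323
Iteration 2: beta = 0.3333, y = 2.3323 + 0.3333*(2.3323 - 4.0801) = 1.7496
  grad(y) = 17.4978, v = y - alpha*grad = 0.824
  prox(v) = soft_thresh(0.824, 0.0825) = 0.7415
Iteration 3: beta = 0.5, y = 0.7415 + 0.5*(0.7415 - 2.3323) = -0.0539
  grad(y) = 6.6765, v = y - alpha*grad = -0.4071
  prox(v) = soft_thresh(-0.4071, 0.0825) = -0.3246
f(x_3) = 3*(-0.3246)^2 + 7*(-0.3246) + 1.56*|-0.3246| = -1.4496


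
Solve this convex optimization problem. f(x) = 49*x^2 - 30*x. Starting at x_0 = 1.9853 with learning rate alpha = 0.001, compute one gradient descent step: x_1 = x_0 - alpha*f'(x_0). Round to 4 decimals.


We compute the gradient at x_0 and apply the update.
f'(x) = 98*x - 30
f'(1.9853) = 98*1.9853 - 30 = 164.5594
x_1 = 1.9853 - 0.001*164.5594 = 1.8207


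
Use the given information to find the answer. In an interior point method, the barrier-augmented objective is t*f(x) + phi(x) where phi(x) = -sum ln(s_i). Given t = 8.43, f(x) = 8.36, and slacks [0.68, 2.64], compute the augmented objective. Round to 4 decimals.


Step 1: Compute log-barrier.
ln values: [-0.3857, 0.9708]
phi = -(-0.3857 + 0.9708) = -0.5851
Step 2: Compute augmented objective.
t*f(x) = 8.43*8.36 = 70.4748
Total = 70.4748 - 0.5851 = 69.8897


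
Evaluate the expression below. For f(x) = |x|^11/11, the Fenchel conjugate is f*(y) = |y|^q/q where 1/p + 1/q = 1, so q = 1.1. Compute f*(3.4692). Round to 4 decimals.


The conjugate exponent q satisfies 1/p + 1/q = 1.
p = 11, so q = 11/(11 - 1) = 1.1
|y|^q = 3.4692^1.1 = 3.9287
f*(3.4692) = 3.9287 / 1.1 = 3.5716


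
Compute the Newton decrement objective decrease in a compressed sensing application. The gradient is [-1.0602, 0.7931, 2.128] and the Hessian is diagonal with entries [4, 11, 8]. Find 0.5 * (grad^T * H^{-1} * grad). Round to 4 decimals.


Step 1: H is diagonal, so H^(-1) * g = [-0.2651, 0.0721, 0.266].
Step 2: g^T H^(-1) g = sum_i g_i^2 / H_ii
  = (-1.0602)^2/4 + (0.7931)^2/11 + (2.128)^2/8
  = 0.281 + 0.0572 + 0.566 = 0.9042
Step 3: Objective decrease = 0.5 * g^T H^(-1) g = 0.4521


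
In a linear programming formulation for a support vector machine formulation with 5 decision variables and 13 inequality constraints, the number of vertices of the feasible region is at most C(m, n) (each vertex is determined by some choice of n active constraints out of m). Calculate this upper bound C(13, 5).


Each vertex corresponds to some choice of n active constraints out of m, so the number of vertices is at most C(m, n) = m! / (n!(m-n)!).
m = 13, n = 5
Numerator: 13 * 12 * 11 * 10 * 9
Denominator: 5! = 120
C(13, 5) = 1287


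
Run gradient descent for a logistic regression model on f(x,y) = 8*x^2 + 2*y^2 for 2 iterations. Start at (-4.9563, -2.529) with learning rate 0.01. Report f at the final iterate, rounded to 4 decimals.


Gradient descent on f(x,y) = 8*x^2 + 2*y^2.
Starting point: (-4.9563, -2.529), alpha = 0.01
Step 1: grad_x = 2*8*-4.9563 = -79.3008, grad_y = 2*2*-2.529 = -10.116
  x_1 = -4.9563 - 0.01*-79.3008 = -4.1633
  y_1 = -2.529 - 0.01*-10.116 = -2.4278
Step 2: grad_x = 2*8*-4.1633 = -66.6127, grad_y = 2*2*-2.4278 = -9.7114
  x_2 = -4.1633 - 0.01*-66.6127 = -3.4972
  y_2 = -2.4278 - 0.01*-9.7114 = -2.3307
f(-3.4972, -2.3307) = 8*(-3.4972)^2 + 2*(-2.3307)^2 = 108.7059


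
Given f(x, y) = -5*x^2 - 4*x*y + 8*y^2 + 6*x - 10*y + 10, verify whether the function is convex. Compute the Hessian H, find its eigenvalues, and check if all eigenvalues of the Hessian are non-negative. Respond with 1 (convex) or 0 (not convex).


The Hessian of f(x,y) = -5*x^2 - 4*x*y + 8*y^2 + 6*x - 10*y + 10 is:
H = [[-10, -4], [-4, 16]]
Trace = -10 + 16 = 6
Determinant = -10*16 - (-4)^2 = -176
Discriminant = (6)^2 - 4*-176 = 740.0
Eigenvalues: lambda_1 = -10.6015, lambda_2 = 16.6015
The function is not convex.

0


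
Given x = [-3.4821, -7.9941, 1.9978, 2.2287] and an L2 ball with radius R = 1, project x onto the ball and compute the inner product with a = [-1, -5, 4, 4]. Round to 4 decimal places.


Step 1: Compute ||x|| (intermediates to 6 decimals).
||x|| = sqrt((-3.4821)^2 + (-7.9941)^2 + 1.9978^2 + 2.2287^2) = 9.218946
Step 2: Project.
Since ||x|| > R, scale = R/||x|| = 1/9.218946 = 0.108472, proj(x) = scale * x
proj(x) = [-0.37771, -0.867136, 0.216705, 0.241752]
Step 3: Dot product.
a^T * proj(x) = -1*(-0.37771) - 5*(-0.867136) + 4*0.216705 + 4*0.241752 = 6.5472


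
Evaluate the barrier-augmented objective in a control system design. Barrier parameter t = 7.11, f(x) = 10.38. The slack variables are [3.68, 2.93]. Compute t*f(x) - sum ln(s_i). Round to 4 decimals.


Step 1: Compute log-barrier.
ln values: [1.3029, 1.075]
phi = -(1.3029 + 1.075) = -2.3779
Step 2: Compute augmented objective.
t*f(x) = 7.11*10.38 = 73.8018
Total = 73.8018 - 2.3779 = 71.4239


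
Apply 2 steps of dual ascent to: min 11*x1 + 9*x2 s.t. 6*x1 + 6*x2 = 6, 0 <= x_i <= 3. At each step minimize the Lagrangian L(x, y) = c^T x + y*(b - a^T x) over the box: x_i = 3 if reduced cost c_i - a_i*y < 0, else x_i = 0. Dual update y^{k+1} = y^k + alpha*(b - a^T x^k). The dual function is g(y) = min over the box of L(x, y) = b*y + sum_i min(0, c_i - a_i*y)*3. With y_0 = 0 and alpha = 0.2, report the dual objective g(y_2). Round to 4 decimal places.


Dual ascent for LP: min 11*x1 + 9*x2, 6*x1 + 6*x2 = 6, 0 <= x_i <= 3
Step 1: y^k = 0.0, reduced costs: (11.0, 9.0)
  x^k = (0.0, 0.0), subgradient = b - a^T x = 6.0
  y^{k+1} = 0.0 + 0.2*6.0 = 1.2
Step 2: y^k = 1.2, reduced costs: (3.8, 1.8)
  x^k = (0.0, 0.0), subgradient = b - a^T x = 6.0
  y^{k+1} = 1.2 + 0.2*6.0 = 2.4
Dual objective at y_2 = 2.4: reduced costs (-3.4, -5.4), box minimizer x = (3.0, 3.0)
g(y_2) = b*y + (c1 - a1*y)*x1 + (c2 - a2*y)*x2 = 6*2.4 + (-3.4)*3.0 + (-5.4)*3.0 = 14.4 - 10.2 - 16.2 = -12.0


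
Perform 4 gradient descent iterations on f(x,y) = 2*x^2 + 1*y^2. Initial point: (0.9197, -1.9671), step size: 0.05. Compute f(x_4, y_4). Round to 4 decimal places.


Gradient descent on f(x,y) = 2*x^2 + 1*y^2.
Starting point: (0.9197, -1.9671), alpha = 0.05
Step 1: grad_x = 2*2*0.9197 = 3.6788, grad_y = 2*1*-1.9671 = -3.9342
  x_1 = 0.9197 - 0.05*3.6788 = 0.7358
  y_1 = -1.9671 - 0.05*-3.9342 = -1.7704
Step 2: grad_x = 2*2*0.7358 = 2.943, grad_y = 2*1*-1.7704 = -3.5408
  x_2 = 0.7358 - 0.05*2.943 = 0.5886
  y_2 = -1.7704 - 0.05*-3.5408 = -1.5934
Step 3: grad_x = 2*2*0.5886 = 2.3544, grad_y = 2*1*-1.5934 = -3.1867
  x_3 = 0.5886 - 0.05*2.3544 = 0.4709
  y_3 = -1.5934 - 0.05*-3.1867 = -1.434
Step 4: grad_x = 2*2*0.4709 = 1.8835, grad_y = 2*1*-1.434 = -2.868
  x_4 = 0.4709 - 0.05*1.8835 = 0.3767
  y_4 = -1.434 - 0.05*-2.868 = -1.2906
f(0.3767, -1.2906) = 2*0.3767^2 + 1*(-1.2906)^2 = 1.9495


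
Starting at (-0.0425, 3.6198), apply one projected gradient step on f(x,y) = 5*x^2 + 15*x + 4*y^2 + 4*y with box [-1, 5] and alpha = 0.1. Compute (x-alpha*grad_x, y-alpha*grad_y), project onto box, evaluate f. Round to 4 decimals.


Step 1: Compute gradient at (-0.0425, 3.6198).
grad_x = 2*5*-0.0425 + 15 = 14.575
grad_y = 2*4*3.6198 + 4 = 32.9584
Step 2: Gradient step.
x_raw = -0.0425 - 0.1*14.575 = -1.5
y_raw = 3.6198 - 0.1*32.9584 = 0.324
Step 3: Project onto [-1, 5].
x_proj = clip(-1.5) = -1.0
y_proj = clip(0.324) = 0.324
Step 4: Evaluate f.
f(-1.0, 0.324) = -8.2844


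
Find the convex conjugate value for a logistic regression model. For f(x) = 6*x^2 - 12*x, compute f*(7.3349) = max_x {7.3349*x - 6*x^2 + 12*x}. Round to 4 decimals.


f*(y) = sup_x {y*x - a*x^2 - b*x} = sup_x {(y-b)*x - a*x^2}
FOC: (y - b) - 2a*x = 0 => x* = (y - b)/(2a)
x* = (7.3349 + 12)/(2*6) = 1.6112
f*(7.3349) = (y-b)^2/(4a) = (7.3349 + 12)^2/(4*6)
= 373.8384/24 = 15.5766


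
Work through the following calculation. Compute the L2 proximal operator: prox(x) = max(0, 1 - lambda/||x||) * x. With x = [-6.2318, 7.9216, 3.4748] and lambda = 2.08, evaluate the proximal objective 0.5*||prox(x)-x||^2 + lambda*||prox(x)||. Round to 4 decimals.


Step 1: Compute ||x||.
||x|| = 10.6612
Step 2: Compute scaling factor.
scale = max(0, 1 - 2.08/10.6612) = 0.8049
Step 3: prox(x) = [-5.016, 6.3761, 2.7969]
||prox(x)|| = 8.5812
Step 4: Proximal objective.
0.5*||prox-x||^2 = 2.1632
lambda*||prox|| = 17.8489
Total = 20.0121


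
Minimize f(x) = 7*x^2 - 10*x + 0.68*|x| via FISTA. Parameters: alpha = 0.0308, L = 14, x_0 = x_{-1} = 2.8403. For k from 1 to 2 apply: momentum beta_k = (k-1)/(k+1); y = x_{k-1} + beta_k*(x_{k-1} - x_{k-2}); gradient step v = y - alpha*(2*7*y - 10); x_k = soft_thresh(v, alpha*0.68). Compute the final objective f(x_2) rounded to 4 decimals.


FISTA on f(x) = 7*x^2 - 10*x + 0.68*|x|
L = 14, alpha = 0.0308
Iteration 1: beta = 0.0, y = 2.8403 + 0.0*(2.8403 - 2.8403) = 2.8403
  grad(y) = 29.7642, v = y - alpha*grad = 1.9236
  prox(v) = soft_thresh(1.9236, 0.0209) = 1.9026
Iteration 2: beta = 0.3333, y = 1.9026 + 0.3333*(1.9026 - 2.8403) = 1.5901
  grad(y) = 12.2608, v = y - alpha*grad = 1.2124
  prox(v) = soft_thresh(1.2124, 0.0209) = 1.1915
f(x_2) = 7*1.1915^2 - 10*1.1915 + 0.68*|1.1915| = -1.1672


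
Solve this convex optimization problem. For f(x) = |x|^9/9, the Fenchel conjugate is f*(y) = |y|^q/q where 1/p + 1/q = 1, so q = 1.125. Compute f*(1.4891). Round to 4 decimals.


The conjugate exponent q satisfies 1/p + 1/q = 1.
p = 9, so q = 9/(9 - 1) = 1.125
|y|^q = 1.4891^1.125 = 1.5651
f*(1.4891) = 1.5651 / 1.125 = 1.3912


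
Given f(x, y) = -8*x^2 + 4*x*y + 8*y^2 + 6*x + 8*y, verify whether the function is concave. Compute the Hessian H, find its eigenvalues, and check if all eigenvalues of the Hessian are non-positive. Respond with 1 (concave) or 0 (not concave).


The Hessian of f(x,y) = -8*x^2 + 4*x*y + 8*y^2 + 6*x + 8*y is:
H = [[-16, 4], [4, 16]]
Trace = -16 + 16 = 0
Determinant = -16*16 - (4)^2 = -272
Discriminant = (0)^2 - 4*-272 = 1088.0
Eigenvalues: lambda_1 = -16.4924, lambda_2 = 16.4924
The function is not concave.

0


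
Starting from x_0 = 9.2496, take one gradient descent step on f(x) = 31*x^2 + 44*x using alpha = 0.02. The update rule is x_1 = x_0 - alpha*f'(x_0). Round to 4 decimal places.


We compute the gradient at x_0 and apply the update.
f'(x) = 62*x + 44
f'(9.2496) = 62*9.2496 + 44 = 617.4752
x_1 = 9.2496 - 0.02*617.4752 = -3.0999


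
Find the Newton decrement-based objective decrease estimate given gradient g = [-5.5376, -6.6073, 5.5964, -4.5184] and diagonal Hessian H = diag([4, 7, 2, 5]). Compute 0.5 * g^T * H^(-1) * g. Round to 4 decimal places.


Step 1: H is diagonal, so H^(-1) * g = [-1.3844, -0.9439, 2.7982, -0.9037].
Step 2: g^T H^(-1) g = sum_i g_i^2 / H_ii
  = (-5.5376)^2/4 + (-6.6073)^2/7 + (5.5964)^2/2 + (-4.5184)^2/5
  = 7.6663 + 6.2366 + 15.6598 + 4.0832 = 33.6459
Step 3: Objective decrease = 0.5 * g^T H^(-1) g = 16.823


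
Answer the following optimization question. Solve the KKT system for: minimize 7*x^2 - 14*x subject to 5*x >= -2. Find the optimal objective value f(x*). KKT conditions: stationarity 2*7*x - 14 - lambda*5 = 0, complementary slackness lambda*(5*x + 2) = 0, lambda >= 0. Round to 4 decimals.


Step 1: Try lambda = 0 (constraint inactive).
Stationarity: 2*7*x - 14 = 0
x* = 14/(2*7) = 1.0
Check constraint: 5*1.0 = 5.0 >= -2 -- satisfied.
Step 2: Compute optimal value.
f(x*) = 7*1.0^2 - 14*1.0 = -7.0


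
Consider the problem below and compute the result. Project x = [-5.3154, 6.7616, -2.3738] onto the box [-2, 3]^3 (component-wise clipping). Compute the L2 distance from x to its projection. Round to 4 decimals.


Project each component onto [-2, 3].
clip(-5.3154) = -2.0, clip(6.7616) = 3.0, clip(-2.3738) = -2.0
Projection = [-2.0, 3.0, -2.0]
Squared diffs: [10.9919, 14.1496, 0.1397]
Distance = sqrt(25.2812) = 5.028
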